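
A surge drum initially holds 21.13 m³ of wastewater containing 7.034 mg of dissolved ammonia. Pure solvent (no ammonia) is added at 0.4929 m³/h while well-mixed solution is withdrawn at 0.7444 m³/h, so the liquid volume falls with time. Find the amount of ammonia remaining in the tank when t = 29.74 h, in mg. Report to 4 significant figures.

Total volume: dV/dt = Q_in − Q_out = -0.251500 m³/h, so V(t) = 21.13 − 0.251500 t and V(29.74) = 13.6504 m³.
No ammonia enters, so dm/dt = −Q_out · (m/V).
Separate: dm/m = −Q_out dt/V(t) ⇒ ln(m/m₀) = −(Q_out/(Q_in−Q_out)) ln(V/V₀).
m = m₀ (V₀/V)^(Q_out/(Q_in−Q_out)) = 7.034 × (21.13/13.6504)^(-2.95984) = 1.93001 mg.

1.930 mg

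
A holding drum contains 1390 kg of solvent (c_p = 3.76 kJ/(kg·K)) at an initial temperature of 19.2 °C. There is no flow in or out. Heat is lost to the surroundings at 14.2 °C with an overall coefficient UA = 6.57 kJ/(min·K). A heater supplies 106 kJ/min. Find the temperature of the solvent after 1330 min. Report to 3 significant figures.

28.2 °C

Lumped-capacitance energy balance: M c_p dT/dt = UA(T_amb − T) + Q̇.
dT/dt = (T_ss − T)/τ with T_ss = T_amb + Q̇/UA = 14.2 + 106/6.57 = 30.334 °C, τ = M c_p/UA = 1390·3.76/6.57 = 795.49 min.
Solution: T(t) = T_ss + (T₀ − T_ss) e^(−t/τ).
T(1330) = 30.334 + (-11.134)·0.18789 = 28.242 °C.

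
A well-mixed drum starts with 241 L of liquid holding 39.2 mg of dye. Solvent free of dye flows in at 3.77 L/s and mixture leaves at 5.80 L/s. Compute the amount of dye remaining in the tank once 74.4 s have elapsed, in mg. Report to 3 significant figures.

Let m(t) be the amount of dye. Volume: V(t) = V₀ + (Q_in − Q_out) t = 241 − 2.0300 t; V(74.4) = 89.968 L.
Species balance (pure solvent in): dm/dt = −Q_out · m/V(t).
dm/m = −Q_out dt/(V₀ − 2.0300 t); integrating gives ln(m/m₀) = −(Q_out/(Q_in−Q_out)) ln(V/V₀).
m = m₀ (V₀/V)^(Q_out/(Q_in−Q_out)) = 39.2 × (241/89.968)^(-2.8571) = 2.3476 mg.

2.35 mg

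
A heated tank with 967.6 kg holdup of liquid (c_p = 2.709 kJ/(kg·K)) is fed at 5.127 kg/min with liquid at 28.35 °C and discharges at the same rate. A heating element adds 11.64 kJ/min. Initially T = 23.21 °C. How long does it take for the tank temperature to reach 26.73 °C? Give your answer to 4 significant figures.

M c_p dT/dt = ṁ c_p (T_in − T) + Q̇.
τ = M/ṁ = 188.726 min; T_ss = T_in + Q̇/(ṁ c_p) = 29.1881 °C.
T(t) = T_ss + (T₀ − T_ss) e^(−t/τ). Set T = 26.73:
e^(−t/τ) = (26.73 − 29.1881)/(23.21 − 29.1881) = 0.411181
t = −188.726 · ln(0.411181) = 167.725 min.

167.7 min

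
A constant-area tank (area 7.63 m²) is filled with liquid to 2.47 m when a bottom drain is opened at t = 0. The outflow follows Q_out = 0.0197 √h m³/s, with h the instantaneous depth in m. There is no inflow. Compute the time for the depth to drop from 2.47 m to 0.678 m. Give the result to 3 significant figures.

With no inflow, A dh/dt = −0.0197 √h.
This is separable: 2 d(√h)/dt = −0.0197/A, so √h = √h₀ − (0.0197/(2A)) t.
t = 2A(√h₀ − √h)/0.0197 = 2·7.63·(√2.47 − √0.678)/0.0197
  = 15.260 × (1.5716 − 0.82341) / 0.0197 = 579.58 s.

580 s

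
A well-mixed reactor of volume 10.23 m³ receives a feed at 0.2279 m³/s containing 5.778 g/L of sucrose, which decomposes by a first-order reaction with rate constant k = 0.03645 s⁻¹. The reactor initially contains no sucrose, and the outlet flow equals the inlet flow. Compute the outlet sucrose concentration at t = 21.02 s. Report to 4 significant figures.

Accumulation = in − out − consumed: V dC/dt = Q C_in − Q C − k V C.
dC/dt = (Q/V) C_in − (Q/V + k) C; effective rate a = Q/V + k = 0.0222776 + 0.03645 = 0.0587276 s⁻¹.
C_ss = Q C_in/(Q + kV) = 2.19181 g/L; C(t) = C_ss + (C₀ − C_ss) e^(−a t).
C(21.02) = 2.19181 + (-2.19181)·e^(−0.0587276·21.02) = 2.19181 + (-2.19181)·0.290993 = 1.55401 g/L.

1.554 g/L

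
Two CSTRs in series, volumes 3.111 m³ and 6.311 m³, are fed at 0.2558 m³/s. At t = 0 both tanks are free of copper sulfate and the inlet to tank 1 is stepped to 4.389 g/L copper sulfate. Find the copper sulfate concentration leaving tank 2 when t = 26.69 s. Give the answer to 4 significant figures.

Species balance on tank i: dCᵢ/dt = (Cᵢ₋₁ − Cᵢ)/τᵢ with τᵢ = Vᵢ/Q.
τ₁ = 3.111/0.2558 = 12.1618 s; τ₂ = 6.311/0.2558 = 24.6716 s.
Tank 1: C₁ = C_in(1 − e^(−t/τ₁)). Tank 2 (τ₁ ≠ τ₂): C₂ = C_in[1 − (τ₁ e^(−t/τ₁) − τ₂ e^(−t/τ₂))/(τ₁ − τ₂)].
At t = 26.69: e^(−t/τ₁) = 0.111407, e^(−t/τ₂) = 0.338981.
C₂ = 4.389·[1 − (12.1618·0.111407 − 24.6716·0.338981)/(-12.5098)] = 4.389·0.439773 = 1.93016 g/L.

1.930 g/L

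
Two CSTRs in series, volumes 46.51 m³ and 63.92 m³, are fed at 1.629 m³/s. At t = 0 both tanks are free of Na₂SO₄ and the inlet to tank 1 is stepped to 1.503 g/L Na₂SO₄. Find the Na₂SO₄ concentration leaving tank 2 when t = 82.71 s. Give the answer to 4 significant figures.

Time constants: τᵢ = Vᵢ/Q for each well-mixed tank.
τ₁ = 46.51/1.629 = 28.5513 s; τ₂ = 63.92/1.629 = 39.2388 s.
Solving the cascade with C₁(0)=C₂(0)=0 gives C₂(t) = C_in[1 − (τ₁ e^(−t/τ₁) − τ₂ e^(−t/τ₂))/(τ₁ − τ₂)].
At t = 82.71: e^(−t/τ₁) = 0.0551943, e^(−t/τ₂) = 0.121497.
C₂ = 1.503·[1 − (28.5513·0.0551943 − 39.2388·0.121497)/(-10.6875)] = 1.503·0.701377 = 1.05417 g/L.

1.054 g/L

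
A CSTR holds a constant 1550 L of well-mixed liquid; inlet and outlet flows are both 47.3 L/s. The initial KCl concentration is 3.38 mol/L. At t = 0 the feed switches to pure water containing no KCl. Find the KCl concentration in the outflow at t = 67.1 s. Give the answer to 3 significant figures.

Species balance on the tank: V dC/dt = Q(C_in − C).
Time constant τ = V/Q = 1550/47.3 = 32.770 s.
C approaches C_in exponentially: C(t) = C_in + (C₀ − C_in) e^(−t/τ).
C(67.1) = 0 + (3.38 − 0)·e^(−67.1/32.770) = 0 + (3.3800)·0.12904 = 0.43616 mol/L.

0.436 mol/L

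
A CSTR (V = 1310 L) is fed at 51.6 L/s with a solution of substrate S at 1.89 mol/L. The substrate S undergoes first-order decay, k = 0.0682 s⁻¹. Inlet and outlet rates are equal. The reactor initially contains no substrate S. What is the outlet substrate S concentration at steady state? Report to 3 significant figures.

0.692 mol/L

Accumulation = in − out − consumed: V dC/dt = Q C_in − Q C − k V C.
At steady state: 0 = Q C_in − (Q + kV) C_ss, so C_ss = Q C_in/(Q + kV).
C_ss = 51.6·1.89/(51.6 + 0.0682·1310) = 97.524/140.94 = 0.69194 mol/L.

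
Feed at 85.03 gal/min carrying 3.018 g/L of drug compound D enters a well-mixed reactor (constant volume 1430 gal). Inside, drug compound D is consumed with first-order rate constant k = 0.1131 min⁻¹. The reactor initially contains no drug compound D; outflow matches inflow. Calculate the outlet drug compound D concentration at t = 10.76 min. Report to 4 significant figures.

0.8775 g/L

Species balance: V dC/dt = Q C_in − Q C − k V C.
This is linear with rate a = Q/V + k = 0.172562 min⁻¹.
C_ss = Q C_in/(Q + kV) = 1.03995 g/L; C(t) = C_ss + (C₀ − C_ss) e^(−a t).
C(10.76) = 1.03995 + (-1.03995)·e^(−0.172562·10.76) = 1.03995 + (-1.03995)·0.156177 = 0.877531 g/L.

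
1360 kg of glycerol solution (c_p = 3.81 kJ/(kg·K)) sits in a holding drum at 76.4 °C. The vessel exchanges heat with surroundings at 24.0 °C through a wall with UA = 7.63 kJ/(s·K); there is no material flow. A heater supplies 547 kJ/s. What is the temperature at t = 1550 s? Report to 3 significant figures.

Lumped-capacitance energy balance: M c_p dT/dt = UA(T_amb − T) + Q̇.
dT/dt = (T_ss − T)/τ with T_ss = T_amb + Q̇/UA = 24.0 + 547/7.63 = 95.691 °C, τ = M c_p/UA = 1360·3.81/7.63 = 679.11 s.
This is linear first-order; T(t) = T_ss + (T₀ − T_ss) e^(−t/τ).
T(1550) = 95.691 + (-19.291)·0.10204 = 93.722 °C.

93.7 °C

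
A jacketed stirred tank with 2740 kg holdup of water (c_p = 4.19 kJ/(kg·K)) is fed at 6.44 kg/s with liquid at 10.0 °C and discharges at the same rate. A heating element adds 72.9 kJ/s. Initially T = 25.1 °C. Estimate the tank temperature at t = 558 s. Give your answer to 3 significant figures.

Unsteady energy balance on the tank contents: M c_p dT/dt = ṁ c_p (T_in − T) + 72.9.
τ = M/ṁ = 425.47 s; T_ss = T_in + Q̇/(ṁ c_p) = 10.0 + 72.9/(6.44·4.19) = 12.702 °C.
Integrating: T(t) = T_ss + (T₀ − T_ss) e^(−t/τ).
T(558) = 12.702 + (12.398)·e^(−558/425.47) = 12.702 + (12.398)·0.26941 = 16.042 °C.

16.0 °C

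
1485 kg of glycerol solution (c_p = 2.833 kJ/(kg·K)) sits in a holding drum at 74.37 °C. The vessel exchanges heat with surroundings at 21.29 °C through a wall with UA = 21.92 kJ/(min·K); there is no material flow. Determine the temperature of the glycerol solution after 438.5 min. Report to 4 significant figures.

M c_p dT/dt = −UA(T − T_amb).
dT/dt = (T_ss − T)/τ with T_ss = T_amb = 21.2900 °C, τ = M c_p/UA = 1485·2.833/21.92 = 191.925 min.
Integrating: T(t) = T_ss + (T₀ − T_ss) e^(−t/τ).
T(438.5) = 21.2900 + (53.0800)·0.101800 = 26.6936 °C.

26.69 °C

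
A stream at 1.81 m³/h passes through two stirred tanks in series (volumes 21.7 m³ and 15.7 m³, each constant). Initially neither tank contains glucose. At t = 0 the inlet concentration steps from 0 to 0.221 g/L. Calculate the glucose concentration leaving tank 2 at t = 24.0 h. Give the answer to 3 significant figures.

Species balance on tank i: dCᵢ/dt = (Cᵢ₋₁ − Cᵢ)/τᵢ with τᵢ = Vᵢ/Q.
τ₁ = 21.7/1.81 = 11.989 h; τ₂ = 15.7/1.81 = 8.6740 h.
Solving the cascade with C₁(0)=C₂(0)=0 gives C₂(t) = C_in[1 − (τ₁ e^(−t/τ₁) − τ₂ e^(−t/τ₂))/(τ₁ − τ₂)].
At t = 24.0: e^(−t/τ₁) = 0.13509, e^(−t/τ₂) = 0.062858.
C₂ = 0.221·[1 − (11.989·0.13509 − 8.6740·0.062858)/(3.3149)] = 0.221·0.67592 = 0.14938 g/L.

0.149 g/L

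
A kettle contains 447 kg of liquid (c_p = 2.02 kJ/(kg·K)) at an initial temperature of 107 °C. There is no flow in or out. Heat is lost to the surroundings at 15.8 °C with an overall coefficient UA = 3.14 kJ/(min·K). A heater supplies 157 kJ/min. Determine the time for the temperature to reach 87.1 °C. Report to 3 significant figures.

190 min

Lumped-capacitance energy balance: M c_p dT/dt = UA(T_amb − T) + Q̇.
τ = M c_p/UA = 287.56 min; T_ss = T_amb + Q̇/UA = 15.8 + 157/3.14 = 65.800 °C.
T(t) = T_ss + (T₀ − T_ss)e^(−t/τ); set T = 87.1:
t = −τ ln[(T − T_ss)/(T₀ − T_ss)] = −287.56 · ln(0.51699) = 189.71 min.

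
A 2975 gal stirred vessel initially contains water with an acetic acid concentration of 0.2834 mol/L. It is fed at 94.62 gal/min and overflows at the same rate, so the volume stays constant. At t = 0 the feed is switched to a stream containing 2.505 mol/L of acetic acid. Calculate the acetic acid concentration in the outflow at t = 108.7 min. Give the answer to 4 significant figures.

Accumulation = in − out for the solute gives V dC/dt = Q(C_in − C).
Rewrite as dC/dt + C/τ = C_in/τ, τ = V/Q = 31.4416 min.
Integrating: C(t) = C_in + (C₀ − C_in) e^(−t/τ).
C(108.7) = 2.505 + (0.2834 − 2.505)·e^(−108.7/31.4416) = 2.505 + (-2.22160)·0.0315176 = 2.43498 mol/L.

2.435 mol/L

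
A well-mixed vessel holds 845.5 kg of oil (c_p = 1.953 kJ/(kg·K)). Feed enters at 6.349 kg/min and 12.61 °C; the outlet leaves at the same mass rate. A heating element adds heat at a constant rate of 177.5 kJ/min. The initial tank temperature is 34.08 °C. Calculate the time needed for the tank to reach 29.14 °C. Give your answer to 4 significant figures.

156.1 min

M c_p dT/dt = ṁ c_p (T_in − T) + Q̇.
τ = M/ṁ = 133.171 min; T_ss = T_in + Q̇/(ṁ c_p) = 26.9250 °C.
T(t) = T_ss + (T₀ − T_ss) e^(−t/τ). Set T = 29.14:
e^(−t/τ) = (29.14 − 26.9250)/(34.08 − 26.9250) = 0.309576
t = −133.171 · ln(0.309576) = 156.150 min.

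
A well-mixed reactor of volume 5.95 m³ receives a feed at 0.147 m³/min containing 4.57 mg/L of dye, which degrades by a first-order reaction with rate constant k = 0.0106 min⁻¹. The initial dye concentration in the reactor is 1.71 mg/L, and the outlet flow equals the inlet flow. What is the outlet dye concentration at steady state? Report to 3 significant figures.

V dC/dt = Q(C_in − C) − k V C.
Steady state (dC/dt = 0): C_ss = Q C_in/(Q + kV) = C_in/(1 + kV/Q).
C_ss = 0.147·4.57/(0.147 + 0.0106·5.95) = 0.67179/0.21007 = 3.1979 mg/L.

3.20 mg/L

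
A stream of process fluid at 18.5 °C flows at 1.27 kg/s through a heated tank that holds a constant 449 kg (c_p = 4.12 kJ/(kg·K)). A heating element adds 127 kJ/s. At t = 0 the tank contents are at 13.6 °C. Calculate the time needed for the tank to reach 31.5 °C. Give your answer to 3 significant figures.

M c_p dT/dt = ṁ c_p (T_in − T) + Q̇.
τ = M/ṁ = 353.54 s; T_ss = T_in + Q̇/(ṁ c_p) = 42.772 °C.
T(t) = T_ss + (T₀ − T_ss) e^(−t/τ). Set T = 31.5:
e^(−t/τ) = (31.5 − 42.772)/(13.6 − 42.772) = 0.38639
t = −353.54 · ln(0.38639) = 336.18 s.

336 s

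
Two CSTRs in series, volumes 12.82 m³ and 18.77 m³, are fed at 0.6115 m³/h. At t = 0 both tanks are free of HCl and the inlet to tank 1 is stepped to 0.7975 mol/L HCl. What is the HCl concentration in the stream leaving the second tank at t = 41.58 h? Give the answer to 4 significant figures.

0.3848 mol/L

Species balance on tank i: dCᵢ/dt = (Cᵢ₋₁ − Cᵢ)/τᵢ with τᵢ = Vᵢ/Q.
τ₁ = 12.82/0.6115 = 20.9648 h; τ₂ = 18.77/0.6115 = 30.6950 h.
Solving the cascade with C₁(0)=C₂(0)=0 gives C₂(t) = C_in[1 − (τ₁ e^(−t/τ₁) − τ₂ e^(−t/τ₂))/(τ₁ − τ₂)].
At t = 41.58: e^(−t/τ₁) = 0.137612, e^(−t/τ₂) = 0.258046.
C₂ = 0.7975·[1 − (20.9648·0.137612 − 30.6950·0.258046)/(-9.73017)] = 0.7975·0.482463 = 0.384764 mol/L.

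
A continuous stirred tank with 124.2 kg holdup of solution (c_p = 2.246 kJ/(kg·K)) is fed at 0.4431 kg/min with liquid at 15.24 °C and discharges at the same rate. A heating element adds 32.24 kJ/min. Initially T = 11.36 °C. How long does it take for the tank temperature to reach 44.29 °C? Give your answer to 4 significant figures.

Unsteady energy balance on the tank contents: M c_p dT/dt = ṁ c_p (T_in − T) + 32.24.
τ = M/ṁ = 280.298 min; T_ss = T_in + Q̇/(ṁ c_p) = 47.6354 °C.
T(t) = T_ss + (T₀ − T_ss) e^(−t/τ). Set T = 44.29:
e^(−t/τ) = (44.29 − 47.6354)/(11.36 − 47.6354) = 0.0922226
t = −280.298 · ln(0.0922226) = 668.104 min.

668.1 min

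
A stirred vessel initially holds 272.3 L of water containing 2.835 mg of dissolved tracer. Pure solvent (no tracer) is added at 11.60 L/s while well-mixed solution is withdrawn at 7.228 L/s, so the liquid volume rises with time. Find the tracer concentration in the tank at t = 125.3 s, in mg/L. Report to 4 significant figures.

0.0005586 mg/L

Total volume: dV/dt = Q_in − Q_out = 4.37200 L/s, so V(t) = 272.3 + 4.37200 t and V(125.3) = 820.112 L.
No tracer enters, so dm/dt = −Q_out · (m/V).
dm/m = −Q_out dt/(V₀ + 4.37200 t); integrating gives ln(m/m₀) = −(Q_out/(Q_in−Q_out)) ln(V/V₀).
m = m₀ (V₀/V)^(Q_out/(Q_in−Q_out)) = 2.835 × (272.3/820.112)^(1.65325) = 0.458074 mg.
C = m/V = 0.458074/820.112 = 0.000558551 mg/L.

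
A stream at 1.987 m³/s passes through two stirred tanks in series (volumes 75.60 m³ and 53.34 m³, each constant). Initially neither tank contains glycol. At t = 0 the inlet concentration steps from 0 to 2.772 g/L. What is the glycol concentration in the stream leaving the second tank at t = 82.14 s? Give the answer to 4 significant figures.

1.997 g/L

Time constants: τᵢ = Vᵢ/Q for each well-mixed tank.
τ₁ = 75.60/1.987 = 38.0473 s; τ₂ = 53.34/1.987 = 26.8445 s.
Solving the cascade with C₁(0)=C₂(0)=0 gives C₂(t) = C_in[1 − (τ₁ e^(−t/τ₁) − τ₂ e^(−t/τ₂))/(τ₁ − τ₂)].
At t = 82.14: e^(−t/τ₁) = 0.115453, e^(−t/τ₂) = 0.0468949.
C₂ = 2.772·[1 − (38.0473·0.115453 − 26.8445·0.0468949)/(11.2028)] = 2.772·0.720266 = 1.99658 g/L.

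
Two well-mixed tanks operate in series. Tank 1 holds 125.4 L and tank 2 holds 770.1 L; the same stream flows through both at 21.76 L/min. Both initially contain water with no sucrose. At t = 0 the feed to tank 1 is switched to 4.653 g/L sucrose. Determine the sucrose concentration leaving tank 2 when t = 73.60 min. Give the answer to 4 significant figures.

Species balance on tank i: dCᵢ/dt = (Cᵢ₋₁ − Cᵢ)/τᵢ with τᵢ = Vᵢ/Q.
τ₁ = 125.4/21.76 = 5.76287 min; τ₂ = 770.1/21.76 = 35.3906 min.
Tank 1: C₁ = C_in(1 − e^(−t/τ₁)). Tank 2 (τ₁ ≠ τ₂): C₂ = C_in[1 − (τ₁ e^(−t/τ₁) − τ₂ e^(−t/τ₂))/(τ₁ − τ₂)].
At t = 73.60: e^(−t/τ₁) = 2.84082e-06, e^(−t/τ₂) = 0.124974.
C₂ = 4.653·[1 − (5.76287·2.84082e-06 − 35.3906·0.124974)/(-29.6278)] = 4.653·0.850718 = 3.95839 g/L.

3.958 g/L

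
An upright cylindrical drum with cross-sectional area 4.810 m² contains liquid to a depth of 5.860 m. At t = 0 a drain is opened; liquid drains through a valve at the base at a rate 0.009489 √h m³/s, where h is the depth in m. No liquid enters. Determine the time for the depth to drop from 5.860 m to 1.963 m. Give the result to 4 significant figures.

1034 s

Accumulation of liquid (constant cross-section A): A dh/dt = −0.009489 √h.
This is separable: 2 d(√h)/dt = −0.009489/A, so √h = √h₀ − (0.009489/(2A)) t.
t = 2A(√h₀ − √h)/0.009489 = 2·4.810·(√5.860 − √1.963)/0.009489
  = 9.62000 × (2.42074 − 1.40107) / 0.009489 = 1033.75 s.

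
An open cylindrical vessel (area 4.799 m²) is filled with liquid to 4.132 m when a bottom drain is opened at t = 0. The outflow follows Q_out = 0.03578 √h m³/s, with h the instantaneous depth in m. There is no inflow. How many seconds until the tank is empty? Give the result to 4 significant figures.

545.3 s

Unsteady balance on liquid volume: A dh/dt = −0.03578 √h.
∫ h^(−1/2) dh = −(0.03578/A) ∫ dt, giving 2√h = 2√h₀ − (0.03578/A) t.
Tank is empty when √h = 0: t_empty = 2A√h₀/0.03578.
t_empty = 2·4.799·√4.132/0.03578 = 9.59800·2.03273/0.03578 = 545.281 s.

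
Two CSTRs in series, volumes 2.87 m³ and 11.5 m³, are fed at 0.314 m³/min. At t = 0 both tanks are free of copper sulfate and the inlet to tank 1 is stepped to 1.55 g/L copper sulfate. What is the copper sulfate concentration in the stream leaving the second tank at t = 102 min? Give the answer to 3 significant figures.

1.42 g/L

Each tank obeys Vᵢ dCᵢ/dt = Q(Cᵢ₋₁ − Cᵢ), so τᵢ = Vᵢ/Q.
τ₁ = 2.87/0.314 = 9.1401 min; τ₂ = 11.5/0.314 = 36.624 min.
Tank 1: C₁ = C_in(1 − e^(−t/τ₁)). Tank 2 (τ₁ ≠ τ₂): C₂ = C_in[1 − (τ₁ e^(−t/τ₁) − τ₂ e^(−t/τ₂))/(τ₁ − τ₂)].
At t = 102: e^(−t/τ₁) = 1.4238e-05, e^(−t/τ₂) = 0.061726.
C₂ = 1.55·[1 − (9.1401·1.4238e-05 − 36.624·0.061726)/(-27.484)] = 1.55·0.91775 = 1.4225 g/L.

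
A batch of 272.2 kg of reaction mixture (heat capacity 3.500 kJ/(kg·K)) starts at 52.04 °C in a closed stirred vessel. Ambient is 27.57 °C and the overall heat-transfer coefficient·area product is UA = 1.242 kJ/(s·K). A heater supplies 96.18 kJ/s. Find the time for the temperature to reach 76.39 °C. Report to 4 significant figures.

Unsteady energy balance on the tank contents: M c_p dT/dt = −UA(T − T_amb) + Q̇.
τ = M c_p/UA = 767.069 s; T_ss = T_amb + Q̇/UA = 27.57 + 96.18/1.242 = 105.010 °C.
T(t) = T_ss + (T₀ − T_ss)e^(−t/τ); set T = 76.39:
t = −τ ln[(T − T_ss)/(T₀ − T_ss)] = −767.069 · ln(0.540302) = 472.228 s.

472.2 s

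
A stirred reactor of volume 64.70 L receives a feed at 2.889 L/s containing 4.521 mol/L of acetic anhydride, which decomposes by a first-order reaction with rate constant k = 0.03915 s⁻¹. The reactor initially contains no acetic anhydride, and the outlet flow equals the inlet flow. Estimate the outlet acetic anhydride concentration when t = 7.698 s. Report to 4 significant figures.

Species balance: V dC/dt = Q C_in − Q C − k V C.
dC/dt = (Q/V) C_in − (Q/V + k) C; effective rate a = Q/V + k = 0.0446522 + 0.03915 = 0.0838022 s⁻¹.
C_ss = Q C_in/(Q + kV) = 2.40892 mol/L; C(t) = C_ss + (C₀ − C_ss) e^(−a t).
C(7.698) = 2.40892 + (-2.40892)·e^(−0.0838022·7.698) = 2.40892 + (-2.40892)·0.524605 = 1.14519 mol/L.

1.145 mol/L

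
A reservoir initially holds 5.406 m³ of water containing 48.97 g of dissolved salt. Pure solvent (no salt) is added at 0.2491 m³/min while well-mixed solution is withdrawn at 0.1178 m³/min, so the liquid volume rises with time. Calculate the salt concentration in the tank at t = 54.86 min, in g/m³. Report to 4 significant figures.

Let m(t) be the amount of salt. Volume: V(t) = V₀ + (Q_in − Q_out) t = 5.406 + 0.131300 t; V(54.86) = 12.6091 m³.
Species balance (pure solvent in): dm/dt = −Q_out · m/V(t).
dm/m = −Q_out dt/(V₀ + 0.131300 t); integrating gives ln(m/m₀) = −(Q_out/(Q_in−Q_out)) ln(V/V₀).
m = m₀ (V₀/V)^(Q_out/(Q_in−Q_out)) = 48.97 × (5.406/12.6091)^(0.897182) = 22.9054 g.
C = m/V = 22.9054/12.6091 = 1.81658 g/m³.

1.817 g/m³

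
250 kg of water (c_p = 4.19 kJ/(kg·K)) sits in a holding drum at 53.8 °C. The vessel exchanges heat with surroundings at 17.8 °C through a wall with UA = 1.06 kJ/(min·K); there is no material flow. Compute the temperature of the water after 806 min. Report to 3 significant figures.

33.7 °C

M c_p dT/dt = −UA(T − T_amb).
dT/dt = (T_ss − T)/τ with T_ss = T_amb = 17.800 °C, τ = M c_p/UA = 250·4.19/1.06 = 988.21 min.
Integrating: T(t) = T_ss + (T₀ − T_ss) e^(−t/τ).
T(806) = 17.800 + (36.000)·0.44237 = 33.725 °C.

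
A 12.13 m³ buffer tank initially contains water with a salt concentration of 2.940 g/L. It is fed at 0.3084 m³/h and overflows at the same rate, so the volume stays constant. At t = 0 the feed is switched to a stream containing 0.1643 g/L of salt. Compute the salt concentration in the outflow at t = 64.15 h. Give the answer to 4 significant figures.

Accumulation = in − out for the solute gives V dC/dt = Q(C_in − C).
So dC/dt = (C_in − C)/τ with τ = V/Q = 12.13/0.3084 = 39.3320 h.
Integrating: C(t) = C_in + (C₀ − C_in) e^(−t/τ).
C(64.15) = 0.1643 + (2.940 − 0.1643)·e^(−64.15/39.3320) = 0.1643 + (2.77570)·0.195736 = 0.707606 g/L.

0.7076 g/L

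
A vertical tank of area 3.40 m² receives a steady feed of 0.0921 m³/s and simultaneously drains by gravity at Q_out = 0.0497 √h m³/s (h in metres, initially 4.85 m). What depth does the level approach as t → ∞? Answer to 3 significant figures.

3.43 m

A dh/dt = Q_in − 0.0497 √h. Steady state requires inflow = outflow:
Q_in = 0.0497 √h_ss ⇒ √h_ss = 0.0921/0.0497 = 1.8531.
h_ss = 1.8531² = 3.4340 m. (Since h₀ = 4.85 m > h_ss, the level will fall toward this value.)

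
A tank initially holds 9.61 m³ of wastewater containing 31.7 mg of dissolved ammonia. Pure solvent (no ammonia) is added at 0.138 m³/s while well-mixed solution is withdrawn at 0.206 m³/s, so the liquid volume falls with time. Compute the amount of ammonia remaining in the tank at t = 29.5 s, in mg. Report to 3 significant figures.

Total volume: dV/dt = Q_in − Q_out = -0.068000 m³/s, so V(t) = 9.61 − 0.068000 t and V(29.5) = 7.6040 m³.
No ammonia enters, so dm/dt = −Q_out · (m/V).
Separate: dm/m = −Q_out dt/V(t) ⇒ ln(m/m₀) = −(Q_out/(Q_in−Q_out)) ln(V/V₀).
m = m₀ (V₀/V)^(Q_out/(Q_in−Q_out)) = 31.7 × (9.61/7.6040)^(-3.0294) = 15.596 mg.

15.6 mg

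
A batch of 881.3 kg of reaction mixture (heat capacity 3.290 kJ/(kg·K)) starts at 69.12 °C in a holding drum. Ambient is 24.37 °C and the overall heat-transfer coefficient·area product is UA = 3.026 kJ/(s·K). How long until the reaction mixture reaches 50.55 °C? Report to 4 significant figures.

513.7 s

Lumped-capacitance energy balance: M c_p dT/dt = UA(T_amb − T).
τ = M c_p/UA = 958.188 s; T_ss = T_amb = 24.3700 °C.
T(t) = T_ss + (T₀ − T_ss)e^(−t/τ); set T = 50.55:
t = −τ ln[(T − T_ss)/(T₀ − T_ss)] = −958.188 · ln(0.585028) = 513.680 s.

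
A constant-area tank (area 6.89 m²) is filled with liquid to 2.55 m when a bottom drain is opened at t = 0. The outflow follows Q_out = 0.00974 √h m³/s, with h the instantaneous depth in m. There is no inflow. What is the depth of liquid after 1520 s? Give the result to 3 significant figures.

0.273 m

Volume balance on the tank: A dh/dt = −0.00974 √h.
This is separable: 2 d(√h)/dt = −0.00974/A, so √h = √h₀ − (0.00974/(2A)) t.
√h = √2.55 − 0.00974·1520/(2·6.89) = 1.5969 − 1.0744 = 0.52250.
h = 0.52250² = 0.27301 m.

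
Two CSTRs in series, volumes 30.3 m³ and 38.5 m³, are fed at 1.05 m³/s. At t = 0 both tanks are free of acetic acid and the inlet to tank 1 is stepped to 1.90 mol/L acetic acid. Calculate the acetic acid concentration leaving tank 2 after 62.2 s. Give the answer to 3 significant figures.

1.08 mol/L

Each tank obeys Vᵢ dCᵢ/dt = Q(Cᵢ₋₁ − Cᵢ), so τᵢ = Vᵢ/Q.
τ₁ = 30.3/1.05 = 28.857 s; τ₂ = 38.5/1.05 = 36.667 s.
Solving the cascade with C₁(0)=C₂(0)=0 gives C₂(t) = C_in[1 − (τ₁ e^(−t/τ₁) − τ₂ e^(−t/τ₂))/(τ₁ − τ₂)].
At t = 62.2: e^(−t/τ₁) = 0.11585, e^(−t/τ₂) = 0.18335.
C₂ = 1.90·[1 − (28.857·0.11585 − 36.667·0.18335)/(-7.8095)] = 1.90·0.56724 = 1.0778 mol/L.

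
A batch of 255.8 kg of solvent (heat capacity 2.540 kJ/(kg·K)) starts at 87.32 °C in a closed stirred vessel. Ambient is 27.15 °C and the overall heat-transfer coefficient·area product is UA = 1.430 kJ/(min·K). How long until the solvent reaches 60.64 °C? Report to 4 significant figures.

M c_p dT/dt = −UA(T − T_amb).
τ = M c_p/UA = 454.358 min; T_ss = T_amb = 27.1500 °C.
T(t) = T_ss + (T₀ − T_ss)e^(−t/τ); set T = 60.64:
t = −τ ln[(T − T_ss)/(T₀ − T_ss)] = −454.358 · ln(0.556590) = 266.221 min.

266.2 min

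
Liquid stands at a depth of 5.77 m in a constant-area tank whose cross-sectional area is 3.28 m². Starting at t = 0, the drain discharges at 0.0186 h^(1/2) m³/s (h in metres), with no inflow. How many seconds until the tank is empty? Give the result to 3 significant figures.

847 s

With no inflow, A dh/dt = −0.0186 √h.
∫ h^(−1/2) dh = −(0.0186/A) ∫ dt, giving 2√h = 2√h₀ − (0.0186/A) t.
Tank is empty when √h = 0: t_empty = 2A√h₀/0.0186.
t_empty = 2·3.28·√5.77/0.0186 = 6.5600·2.4021/0.0186 = 847.19 s.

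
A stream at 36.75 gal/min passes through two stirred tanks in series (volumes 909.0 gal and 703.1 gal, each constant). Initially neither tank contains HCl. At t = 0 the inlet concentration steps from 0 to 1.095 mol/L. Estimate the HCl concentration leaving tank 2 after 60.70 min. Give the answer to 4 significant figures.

0.8362 mol/L

Each tank obeys Vᵢ dCᵢ/dt = Q(Cᵢ₋₁ − Cᵢ), so τᵢ = Vᵢ/Q.
τ₁ = 909.0/36.75 = 24.7347 min; τ₂ = 703.1/36.75 = 19.1320 min.
Solving the cascade with C₁(0)=C₂(0)=0 gives C₂(t) = C_in[1 − (τ₁ e^(−t/τ₁) − τ₂ e^(−t/τ₂))/(τ₁ − τ₂)].
At t = 60.70: e^(−t/τ₁) = 0.0859454, e^(−t/τ₂) = 0.0418904.
C₂ = 1.095·[1 − (24.7347·0.0859454 − 19.1320·0.0418904)/(5.60272)] = 1.095·0.763617 = 0.836161 mol/L.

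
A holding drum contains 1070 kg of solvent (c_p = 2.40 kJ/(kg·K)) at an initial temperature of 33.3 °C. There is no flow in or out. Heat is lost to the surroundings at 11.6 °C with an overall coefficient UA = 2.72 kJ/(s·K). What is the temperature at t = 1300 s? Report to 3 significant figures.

Lumped-capacitance energy balance: M c_p dT/dt = UA(T_amb − T).
dT/dt = (T_ss − T)/τ with T_ss = T_amb = 11.600 °C, τ = M c_p/UA = 1070·2.40/2.72 = 944.12 s.
T approaches T_ss exponentially: T(t) = T_ss + (T₀ − T_ss) e^(−t/τ).
T(1300) = 11.600 + (21.700)·0.25235 = 17.076 °C.

17.1 °C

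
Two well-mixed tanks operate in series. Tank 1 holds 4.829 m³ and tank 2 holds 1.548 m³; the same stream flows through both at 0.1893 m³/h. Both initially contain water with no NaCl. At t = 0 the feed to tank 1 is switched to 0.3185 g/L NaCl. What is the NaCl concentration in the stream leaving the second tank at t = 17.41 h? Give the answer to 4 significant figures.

Time constants: τᵢ = Vᵢ/Q for each well-mixed tank.
τ₁ = 4.829/0.1893 = 25.5098 h; τ₂ = 1.548/0.1893 = 8.17750 h.
Solving the cascade with C₁(0)=C₂(0)=0 gives C₂(t) = C_in[1 − (τ₁ e^(−t/τ₁) − τ₂ e^(−t/τ₂))/(τ₁ − τ₂)].
At t = 17.41: e^(−t/τ₁) = 0.505360, e^(−t/τ₂) = 0.118955.
C₂ = 0.3185·[1 − (25.5098·0.505360 − 8.17750·0.118955)/(17.3323)] = 0.3185·0.312331 = 0.0994773 g/L.

0.09948 g/L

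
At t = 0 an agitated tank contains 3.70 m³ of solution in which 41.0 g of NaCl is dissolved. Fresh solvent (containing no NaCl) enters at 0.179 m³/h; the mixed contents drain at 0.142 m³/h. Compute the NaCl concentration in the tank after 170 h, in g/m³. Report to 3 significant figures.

Total volume: dV/dt = Q_in − Q_out = 0.037000 m³/h, so V(t) = 3.70 + 0.037000 t and V(170) = 9.9900 m³.
Solute balance: dm/dt = 0 − Q_out C = −Q_out m/V(t).
dm/m = −Q_out dt/(V₀ + 0.037000 t); integrating gives ln(m/m₀) = −(Q_out/(Q_in−Q_out)) ln(V/V₀).
m = m₀ (V₀/V)^(Q_out/(Q_in−Q_out)) = 41.0 × (3.70/9.9900)^(3.8378) = 0.90632 g.
C = m/V = 0.90632/9.9900 = 0.090722 g/m³.

0.0907 g/m³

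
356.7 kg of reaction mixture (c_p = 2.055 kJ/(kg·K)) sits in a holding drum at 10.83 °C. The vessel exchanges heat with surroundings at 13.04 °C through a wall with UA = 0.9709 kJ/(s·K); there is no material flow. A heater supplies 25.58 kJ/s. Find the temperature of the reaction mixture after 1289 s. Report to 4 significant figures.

34.21 °C

Lumped-capacitance energy balance: M c_p dT/dt = UA(T_amb − T) + Q̇.
dT/dt = (T_ss − T)/τ with T_ss = T_amb + Q̇/UA = 13.04 + 25.58/0.9709 = 39.3867 °C, τ = M c_p/UA = 356.7·2.055/0.9709 = 754.989 s.
T approaches T_ss exponentially: T(t) = T_ss + (T₀ − T_ss) e^(−t/τ).
T(1289) = 39.3867 + (-28.5567)·0.181353 = 34.2079 °C.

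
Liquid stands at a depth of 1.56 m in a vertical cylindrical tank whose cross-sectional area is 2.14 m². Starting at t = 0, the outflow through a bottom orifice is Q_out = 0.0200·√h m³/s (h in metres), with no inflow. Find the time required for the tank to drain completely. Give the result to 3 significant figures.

With no inflow, A dh/dt = −0.0200 √h.
This is separable: 2 d(√h)/dt = −0.0200/A, so √h = √h₀ − (0.0200/(2A)) t.
Tank is empty when √h = 0: t_empty = 2A√h₀/0.0200.
t_empty = 2·2.14·√1.56/0.0200 = 4.2800·1.2490/0.0200 = 267.29 s.

267 s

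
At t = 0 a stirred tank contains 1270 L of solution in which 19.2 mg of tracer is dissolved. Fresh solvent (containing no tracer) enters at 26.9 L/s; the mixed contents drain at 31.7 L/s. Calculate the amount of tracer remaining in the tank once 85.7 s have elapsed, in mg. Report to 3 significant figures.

Let m(t) be the amount of tracer. Volume: V(t) = V₀ + (Q_in − Q_out) t = 1270 − 4.8000 t; V(85.7) = 858.64 L.
Solute balance: dm/dt = 0 − Q_out C = −Q_out m/V(t).
dm/m = −Q_out dt/(V₀ − 4.8000 t); integrating gives ln(m/m₀) = −(Q_out/(Q_in−Q_out)) ln(V/V₀).
m = m₀ (V₀/V)^(Q_out/(Q_in−Q_out)) = 19.2 × (1270/858.64)^(-6.6042) = 1.4476 mg.

1.45 mg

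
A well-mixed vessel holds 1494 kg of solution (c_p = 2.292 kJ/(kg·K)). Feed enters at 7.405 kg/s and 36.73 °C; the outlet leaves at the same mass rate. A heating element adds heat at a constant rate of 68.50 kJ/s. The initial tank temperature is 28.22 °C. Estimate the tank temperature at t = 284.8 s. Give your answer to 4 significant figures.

First-law balance (no shaft work): M c_p dT/dt = ṁ c_p (T_in − T) + 68.50.
τ = M/ṁ = 201.756 s; T_ss = T_in + Q̇/(ṁ c_p) = 36.73 + 68.50/(7.405·2.292) = 40.7660 °C.
This is linear first-order; T(t) = T_ss + (T₀ − T_ss) e^(−t/τ).
T(284.8) = 40.7660 + (-12.5460)·e^(−284.8/201.756) = 40.7660 + (-12.5460)·0.243751 = 37.7079 °C.

37.71 °C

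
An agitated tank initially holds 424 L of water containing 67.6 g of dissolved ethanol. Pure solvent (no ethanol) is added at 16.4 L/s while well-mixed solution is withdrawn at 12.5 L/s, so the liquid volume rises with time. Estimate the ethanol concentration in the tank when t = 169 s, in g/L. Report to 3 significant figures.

0.00309 g/L

Let m(t) be the amount of ethanol. Volume: V(t) = V₀ + (Q_in − Q_out) t = 424 + 3.9000 t; V(169) = 1083.1 L.
Species balance (pure solvent in): dm/dt = −Q_out · m/V(t).
dm/m = −Q_out dt/(V₀ + 3.9000 t); integrating gives ln(m/m₀) = −(Q_out/(Q_in−Q_out)) ln(V/V₀).
m = m₀ (V₀/V)^(Q_out/(Q_in−Q_out)) = 67.6 × (424/1083.1)^(3.2051) = 3.3457 g.
C = m/V = 3.3457/1083.1 = 0.0030890 g/L.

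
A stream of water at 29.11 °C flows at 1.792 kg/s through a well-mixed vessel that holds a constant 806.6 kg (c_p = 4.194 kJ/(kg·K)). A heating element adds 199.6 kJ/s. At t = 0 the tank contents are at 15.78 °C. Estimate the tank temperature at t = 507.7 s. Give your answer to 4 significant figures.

Energy balance: M c_p dT/dt = ṁ c_p (T_in − T) + 199.6.
τ = M/ṁ = 450.112 s; T_ss = T_in + Q̇/(ṁ c_p) = 29.11 + 199.6/(1.792·4.194) = 55.6679 °C.
This is linear first-order; T(t) = T_ss + (T₀ − T_ss) e^(−t/τ).
T(507.7) = 55.6679 + (-39.8879)·e^(−507.7/450.112) = 55.6679 + (-39.8879)·0.323699 = 42.7563 °C.

42.76 °C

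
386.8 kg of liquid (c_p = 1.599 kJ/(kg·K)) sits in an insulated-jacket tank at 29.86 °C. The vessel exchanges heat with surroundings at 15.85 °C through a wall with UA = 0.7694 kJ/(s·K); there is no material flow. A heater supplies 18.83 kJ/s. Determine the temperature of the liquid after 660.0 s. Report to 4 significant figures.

35.72 °C

Lumped-capacitance energy balance: M c_p dT/dt = UA(T_amb − T) + Q̇.
dT/dt = (T_ss − T)/τ with T_ss = T_amb + Q̇/UA = 15.85 + 18.83/0.7694 = 40.3236 °C, τ = M c_p/UA = 386.8·1.599/0.7694 = 803.864 s.
T approaches T_ss exponentially: T(t) = T_ss + (T₀ − T_ss) e^(−t/τ).
T(660.0) = 40.3236 + (-10.4636)·0.439976 = 35.7199 °C.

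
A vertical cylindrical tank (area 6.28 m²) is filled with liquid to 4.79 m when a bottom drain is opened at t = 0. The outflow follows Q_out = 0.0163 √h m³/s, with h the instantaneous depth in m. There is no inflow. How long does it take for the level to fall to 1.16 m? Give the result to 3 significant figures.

857 s

Unsteady balance on liquid volume: A dh/dt = −0.0163 √h.
∫ h^(−1/2) dh = −(0.0163/A) ∫ dt, giving 2√h = 2√h₀ − (0.0163/A) t.
t = 2A(√h₀ − √h)/0.0163 = 2·6.28·(√4.79 − √1.16)/0.0163
  = 12.560 × (2.1886 − 1.0770) / 0.0163 = 856.53 s.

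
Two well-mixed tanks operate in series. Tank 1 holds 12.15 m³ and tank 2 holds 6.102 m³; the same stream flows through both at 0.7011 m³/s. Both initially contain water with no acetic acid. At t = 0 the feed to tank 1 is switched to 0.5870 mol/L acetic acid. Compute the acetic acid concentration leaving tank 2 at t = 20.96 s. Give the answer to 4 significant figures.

Species balance on tank i: dCᵢ/dt = (Cᵢ₋₁ − Cᵢ)/τᵢ with τᵢ = Vᵢ/Q.
τ₁ = 12.15/0.7011 = 17.3299 s; τ₂ = 6.102/0.7011 = 8.70347 s.
Solving the cascade with C₁(0)=C₂(0)=0 gives C₂(t) = C_in[1 − (τ₁ e^(−t/τ₁) − τ₂ e^(−t/τ₂))/(τ₁ − τ₂)].
At t = 20.96: e^(−t/τ₁) = 0.298355, e^(−t/τ₂) = 0.0899739.
C₂ = 0.5870·[1 − (17.3299·0.298355 − 8.70347·0.0899739)/(8.62644)] = 0.5870·0.491402 = 0.288453 mol/L.

0.2885 mol/L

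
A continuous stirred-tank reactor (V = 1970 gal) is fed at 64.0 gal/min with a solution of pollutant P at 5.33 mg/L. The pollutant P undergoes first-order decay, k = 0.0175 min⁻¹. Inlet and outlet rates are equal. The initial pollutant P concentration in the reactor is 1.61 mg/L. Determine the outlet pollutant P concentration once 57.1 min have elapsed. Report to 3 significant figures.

3.36 mg/L

Accumulation = in − out − consumed: V dC/dt = Q C_in − Q C − k V C.
dC/dt = (Q/V) C_in − (Q/V + k) C; effective rate a = Q/V + k = 0.032487 + 0.0175 = 0.049987 min⁻¹.
C_ss = Q C_in/(Q + kV) = 3.4640 mg/L; C(t) = C_ss + (C₀ − C_ss) e^(−a t).
C(57.1) = 3.4640 + (-1.8540)·e^(−0.049987·57.1) = 3.4640 + (-1.8540)·0.057598 = 3.3572 mg/L.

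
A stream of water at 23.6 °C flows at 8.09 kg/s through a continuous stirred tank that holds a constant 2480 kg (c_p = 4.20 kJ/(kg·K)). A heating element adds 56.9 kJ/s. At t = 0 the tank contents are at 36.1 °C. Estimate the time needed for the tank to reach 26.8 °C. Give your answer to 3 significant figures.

601 s

M c_p dT/dt = ṁ c_p (T_in − T) + Q̇.
τ = M/ṁ = 306.55 s; T_ss = T_in + Q̇/(ṁ c_p) = 25.275 °C.
T(t) = T_ss + (T₀ − T_ss) e^(−t/τ). Set T = 26.8:
e^(−t/τ) = (26.8 − 25.275)/(36.1 − 25.275) = 0.14091
t = −306.55 · ln(0.14091) = 600.73 s.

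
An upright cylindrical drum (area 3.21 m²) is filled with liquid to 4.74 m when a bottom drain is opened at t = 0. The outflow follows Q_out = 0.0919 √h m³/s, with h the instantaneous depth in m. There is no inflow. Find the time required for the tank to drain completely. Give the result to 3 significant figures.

152 s

A dh/dt = −Q_out = −0.0919 √h.
Separate and integrate: 2(√h − √h₀) = −(0.0919/A) t.
Set h = 0: 2√h₀ = (0.0919/A) t_empty ⇒ t_empty = 2A√h₀/0.0919.
t_empty = 2·3.21·√4.74/0.0919 = 6.4200·2.1772/0.0919 = 152.09 s.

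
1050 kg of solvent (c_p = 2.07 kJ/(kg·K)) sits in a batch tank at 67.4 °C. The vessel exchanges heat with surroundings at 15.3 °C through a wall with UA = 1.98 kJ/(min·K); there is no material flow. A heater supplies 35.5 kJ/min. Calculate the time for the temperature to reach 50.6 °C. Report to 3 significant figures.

Heat balance on the well-mixed liquid: M c_p dT/dt = −UA(T − T_amb) + Q̇.
τ = M c_p/UA = 1097.7 min; T_ss = T_amb + Q̇/UA = 15.3 + 35.5/1.98 = 33.229 °C.
T(t) = T_ss + (T₀ − T_ss)e^(−t/τ); set T = 50.6:
t = −τ ln[(T − T_ss)/(T₀ − T_ss)] = −1097.7 · ln(0.50835) = 742.70 min.

743 min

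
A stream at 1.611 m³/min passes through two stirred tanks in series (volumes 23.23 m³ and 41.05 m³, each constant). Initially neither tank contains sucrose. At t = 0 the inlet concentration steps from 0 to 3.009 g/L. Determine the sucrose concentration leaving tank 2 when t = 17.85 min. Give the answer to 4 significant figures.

Time constants: τᵢ = Vᵢ/Q for each well-mixed tank.
τ₁ = 23.23/1.611 = 14.4196 min; τ₂ = 41.05/1.611 = 25.4811 min.
Solving the cascade with C₁(0)=C₂(0)=0 gives C₂(t) = C_in[1 − (τ₁ e^(−t/τ₁) − τ₂ e^(−t/τ₂))/(τ₁ − τ₂)].
At t = 17.85: e^(−t/τ₁) = 0.289993, e^(−t/τ₂) = 0.496327.
C₂ = 3.009·[1 − (14.4196·0.289993 − 25.4811·0.496327)/(-11.0615)] = 3.009·0.234698 = 0.706206 g/L.

0.7062 g/L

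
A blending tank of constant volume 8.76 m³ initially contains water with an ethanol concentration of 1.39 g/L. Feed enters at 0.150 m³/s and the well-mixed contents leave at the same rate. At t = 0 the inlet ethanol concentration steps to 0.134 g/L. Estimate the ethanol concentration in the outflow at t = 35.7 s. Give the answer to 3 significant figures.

Mass balance on the solute (V constant): V dC/dt = Q(C_in − C).
So dC/dt = (C_in − C)/τ with τ = V/Q = 8.76/0.150 = 58.400 s.
Solution: C(t) = C_in + (C₀ − C_in) e^(−t/τ).
C(35.7) = 0.134 + (1.39 − 0.134)·e^(−35.7/58.400) = 0.134 + (1.2560)·0.54264 = 0.81556 g/L.

0.816 g/L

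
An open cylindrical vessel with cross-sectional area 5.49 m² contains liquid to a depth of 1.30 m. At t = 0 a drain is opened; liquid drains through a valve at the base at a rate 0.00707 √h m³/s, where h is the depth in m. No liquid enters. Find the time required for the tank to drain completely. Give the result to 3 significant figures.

Accumulation of liquid (constant cross-section A): A dh/dt = −0.00707 √h.
Separate and integrate: 2(√h − √h₀) = −(0.00707/A) t.
Tank is empty when √h = 0: t_empty = 2A√h₀/0.00707.
t_empty = 2·5.49·√1.30/0.00707 = 10.980·1.1402/0.00707 = 1770.7 s.

1770 s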